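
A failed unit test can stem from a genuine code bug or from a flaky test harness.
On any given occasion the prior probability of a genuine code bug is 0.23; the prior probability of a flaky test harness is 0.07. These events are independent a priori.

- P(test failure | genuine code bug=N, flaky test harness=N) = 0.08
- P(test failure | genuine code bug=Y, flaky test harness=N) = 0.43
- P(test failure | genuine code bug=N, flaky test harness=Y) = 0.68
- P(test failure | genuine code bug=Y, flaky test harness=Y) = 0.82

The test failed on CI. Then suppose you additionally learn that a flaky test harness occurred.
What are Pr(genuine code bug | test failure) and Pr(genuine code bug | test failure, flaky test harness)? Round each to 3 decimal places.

For the numerator, keep only genuine code bug=true terms: 0.091977 + 0.013202 = 0.105179
Normalizer over all consistent configurations: 0.08·0.77·0.93 + 0.68·0.77·0.07 + 0.43·0.23·0.93 + 0.82·0.23·0.07 = 0.199119
Posterior = 0.105179 / 0.199119 ≈ 0.528

Now also conditioning on flaky test harness=true:
Numerator (weight on configurations with genuine code bug): 0.82×0.23 = 0.188600
Denominator P(test failure | flaky test harness): 0.68×0.77 + 0.82×0.23 = 0.712200
Posterior = 0.188600 / 0.712200 ≈ 0.265

Pr(genuine code bug | test failure) ≈ 0.528; Pr(genuine code bug | test failure, flaky test harness) ≈ 0.265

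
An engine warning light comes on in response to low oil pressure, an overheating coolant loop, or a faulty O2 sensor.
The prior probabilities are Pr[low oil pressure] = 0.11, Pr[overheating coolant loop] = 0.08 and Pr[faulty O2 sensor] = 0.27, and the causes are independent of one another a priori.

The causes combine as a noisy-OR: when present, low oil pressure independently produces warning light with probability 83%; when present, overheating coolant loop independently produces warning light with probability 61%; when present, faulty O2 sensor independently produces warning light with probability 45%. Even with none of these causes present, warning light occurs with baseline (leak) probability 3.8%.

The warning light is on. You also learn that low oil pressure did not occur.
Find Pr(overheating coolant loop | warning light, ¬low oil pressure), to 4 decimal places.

Pr(overheating coolant loop | warning light, ¬low oil pressure) ≈ 0.2735

Under noisy-OR, P(warning light | causes) = 1 − (1−0.038)·∏(1−qᵢ) over the active causes.
Numerator (weight on configurations with overheating coolant loop): 0.036489 + 0.017143 = 0.053632
Normalizer over all consistent configurations: 0.038×0.92×0.73 + 0.4709×0.92×0.27 + 0.62482×0.08×0.73 + 0.793651×0.08×0.27 = 0.196125
P(overheating coolant loop | warning light, ¬low oil pressure) = 0.053632/0.196125 ≈ 0.2735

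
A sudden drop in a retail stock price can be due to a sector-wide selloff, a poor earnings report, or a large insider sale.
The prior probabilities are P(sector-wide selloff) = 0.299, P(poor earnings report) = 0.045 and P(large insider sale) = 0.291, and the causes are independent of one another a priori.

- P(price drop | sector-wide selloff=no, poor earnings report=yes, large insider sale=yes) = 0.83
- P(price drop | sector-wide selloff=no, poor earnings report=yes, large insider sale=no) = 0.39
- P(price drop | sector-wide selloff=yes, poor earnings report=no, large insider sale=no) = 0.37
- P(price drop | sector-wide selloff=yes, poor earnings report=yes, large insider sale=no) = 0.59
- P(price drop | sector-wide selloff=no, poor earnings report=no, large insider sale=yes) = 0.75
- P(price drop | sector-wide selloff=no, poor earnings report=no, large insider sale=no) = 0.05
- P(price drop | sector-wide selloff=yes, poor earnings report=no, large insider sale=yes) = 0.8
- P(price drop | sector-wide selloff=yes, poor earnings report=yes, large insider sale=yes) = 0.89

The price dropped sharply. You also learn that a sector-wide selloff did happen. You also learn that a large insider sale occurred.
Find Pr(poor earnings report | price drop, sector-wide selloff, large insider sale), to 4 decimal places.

By total probability over both values of poor earnings report:
  P(price drop | sector-wide selloff, large insider sale) = 0.8×0.955 + 0.89×0.045
        = 0.764000 + 0.040050 = 0.804050
The terms with poor earnings report present sum to 0.040050, so
  P(poor earnings report | price drop, sector-wide selloff, large insider sale) = 0.040050 / 0.804050 ≈ 0.0498

Pr(poor earnings report | price drop, sector-wide selloff, large insider sale) ≈ 0.0498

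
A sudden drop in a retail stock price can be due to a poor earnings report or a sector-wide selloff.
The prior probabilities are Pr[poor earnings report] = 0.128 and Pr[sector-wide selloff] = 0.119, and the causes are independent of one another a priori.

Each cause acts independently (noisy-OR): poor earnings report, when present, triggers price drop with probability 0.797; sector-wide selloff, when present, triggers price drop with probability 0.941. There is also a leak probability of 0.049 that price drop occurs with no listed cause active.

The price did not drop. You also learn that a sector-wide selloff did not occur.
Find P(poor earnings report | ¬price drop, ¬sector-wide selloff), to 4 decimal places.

Under noisy-OR, P(price drop | causes) = 1 − (1−0.049)·∏(1−qᵢ) over the active causes.
Numerator (weight on configurations with poor earnings report): 0.193053*0.128 = 0.024711
The normalizing constant is 0.951*0.872 + 0.193053*0.128 = 0.853983
Posterior = 0.024711 / 0.853983 ≈ 0.0289

P(poor earnings report | ¬price drop, ¬sector-wide selloff) ≈ 0.0289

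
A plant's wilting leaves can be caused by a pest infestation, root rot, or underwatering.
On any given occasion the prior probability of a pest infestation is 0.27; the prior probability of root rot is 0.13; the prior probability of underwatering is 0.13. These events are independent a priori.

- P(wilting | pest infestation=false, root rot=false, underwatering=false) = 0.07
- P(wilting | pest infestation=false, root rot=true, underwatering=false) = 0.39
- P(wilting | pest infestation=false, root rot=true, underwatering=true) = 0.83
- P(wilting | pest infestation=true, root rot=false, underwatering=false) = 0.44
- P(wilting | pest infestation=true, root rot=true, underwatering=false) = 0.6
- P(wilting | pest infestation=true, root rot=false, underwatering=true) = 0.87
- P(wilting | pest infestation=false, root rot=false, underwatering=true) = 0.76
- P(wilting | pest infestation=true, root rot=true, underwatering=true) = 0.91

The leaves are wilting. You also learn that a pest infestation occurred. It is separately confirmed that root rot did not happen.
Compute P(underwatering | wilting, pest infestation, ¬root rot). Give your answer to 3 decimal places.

P(underwatering | wilting, pest infestation, ¬root rot) ≈ 0.228

P(wilting | pest infestation, ¬root rot) = 0.44*0.87 + 0.87*0.13 = 0.382800 + 0.113100 = 0.495900
Restricting to configurations with underwatering present: 0.87*0.13 = 0.113100.
P(underwatering | wilting, pest infestation, ¬root rot) = 0.113100 / 0.495900 ≈ 0.228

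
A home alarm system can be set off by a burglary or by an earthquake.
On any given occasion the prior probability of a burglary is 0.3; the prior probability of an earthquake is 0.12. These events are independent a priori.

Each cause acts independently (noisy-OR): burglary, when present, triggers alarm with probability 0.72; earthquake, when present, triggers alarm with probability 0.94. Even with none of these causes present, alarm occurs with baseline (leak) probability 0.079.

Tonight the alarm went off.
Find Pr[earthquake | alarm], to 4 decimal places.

Pr[earthquake | alarm] ≈ 0.3194

Under noisy-OR, P(alarm | causes) = 1 − (1−0.079)·∏(1−qᵢ) over the active causes.
P(alarm) = 0.079·0.7·0.88 + 0.94474·0.7·0.12 + 0.74212·0.3·0.88 + 0.984527·0.3·0.12 = 0.048664 + 0.079358 + 0.195920 + 0.035443 = 0.359385
The earthquake-present share is 0.079358 + 0.035443 = 0.114801.
P(earthquake | alarm) = 0.114801 / 0.359385 ≈ 0.3194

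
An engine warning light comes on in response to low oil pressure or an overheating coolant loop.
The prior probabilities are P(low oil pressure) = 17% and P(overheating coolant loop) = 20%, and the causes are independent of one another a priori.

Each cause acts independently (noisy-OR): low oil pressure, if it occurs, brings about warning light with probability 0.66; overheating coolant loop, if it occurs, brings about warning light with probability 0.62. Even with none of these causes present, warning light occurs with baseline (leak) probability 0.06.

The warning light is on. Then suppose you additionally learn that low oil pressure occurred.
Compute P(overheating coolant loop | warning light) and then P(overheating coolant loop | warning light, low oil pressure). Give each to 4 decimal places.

Under noisy-OR, P(warning light | causes) = 1 − (1−0.06)·∏(1−qᵢ) over the active causes.
Weight on overheating coolant loop=true, given the evidence: 0.106705 + 0.029871 = 0.136576
Normalizer over all consistent configurations: 0.06×0.83×0.8 + 0.6428×0.83×0.2 + 0.6804×0.17×0.8 + 0.878552×0.17×0.2 = 0.268950
Posterior = 0.136576 / 0.268950 ≈ 0.5078

With the extra evidence:
Enumerate both values of overheating coolant loop and weight by the priors:
  P(warning light | low oil pressure) = 0.6804·0.8 + 0.878552·0.2
        = 0.544320 + 0.175710 = 0.720030
Keeping only the overheating coolant loop-present terms gives 0.175710, so
  P(overheating coolant loop | warning light, low oil pressure) = 0.175710 / 0.720030 ≈ 0.2440

P(overheating coolant loop | warning light) ≈ 0.5078; P(overheating coolant loop | warning light, low oil pressure) ≈ 0.2440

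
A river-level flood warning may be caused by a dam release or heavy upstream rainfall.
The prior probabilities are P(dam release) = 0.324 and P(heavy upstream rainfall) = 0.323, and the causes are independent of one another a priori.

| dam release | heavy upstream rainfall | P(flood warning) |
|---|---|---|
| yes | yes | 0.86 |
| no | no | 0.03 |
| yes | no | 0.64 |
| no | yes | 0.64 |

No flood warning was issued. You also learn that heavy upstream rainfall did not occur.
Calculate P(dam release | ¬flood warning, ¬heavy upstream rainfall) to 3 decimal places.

Enumerate both values of dam release and weight by the priors:
  P(¬flood warning | ¬heavy upstream rainfall) = 0.97*0.676 + 0.36*0.324
        = 0.655720 + 0.116640 = 0.772360
Keeping only the dam release-present terms gives 0.116640, so
  P(dam release | ¬flood warning, ¬heavy upstream rainfall) = 0.116640 / 0.772360 ≈ 0.151

P(dam release | ¬flood warning, ¬heavy upstream rainfall) ≈ 0.151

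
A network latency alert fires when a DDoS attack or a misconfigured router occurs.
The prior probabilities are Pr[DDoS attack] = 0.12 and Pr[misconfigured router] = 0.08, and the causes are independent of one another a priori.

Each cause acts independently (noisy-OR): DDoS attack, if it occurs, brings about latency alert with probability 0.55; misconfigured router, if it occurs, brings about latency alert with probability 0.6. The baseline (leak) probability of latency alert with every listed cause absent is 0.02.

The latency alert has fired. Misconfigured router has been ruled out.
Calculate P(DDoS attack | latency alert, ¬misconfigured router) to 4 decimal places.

P(DDoS attack | latency alert, ¬misconfigured router) ≈ 0.7922

Under noisy-OR, P(latency alert | causes) = 1 − (1−0.02)·∏(1−qᵢ) over the active causes.
By total probability over both values of DDoS attack:
  P(latency alert | ¬misconfigured router) = 0.02*0.88 + 0.559*0.12
        = 0.017600 + 0.067080 = 0.084680
Keeping only the DDoS attack-present terms gives 0.067080, so
  P(DDoS attack | latency alert, ¬misconfigured router) = 0.067080 / 0.084680 ≈ 0.7922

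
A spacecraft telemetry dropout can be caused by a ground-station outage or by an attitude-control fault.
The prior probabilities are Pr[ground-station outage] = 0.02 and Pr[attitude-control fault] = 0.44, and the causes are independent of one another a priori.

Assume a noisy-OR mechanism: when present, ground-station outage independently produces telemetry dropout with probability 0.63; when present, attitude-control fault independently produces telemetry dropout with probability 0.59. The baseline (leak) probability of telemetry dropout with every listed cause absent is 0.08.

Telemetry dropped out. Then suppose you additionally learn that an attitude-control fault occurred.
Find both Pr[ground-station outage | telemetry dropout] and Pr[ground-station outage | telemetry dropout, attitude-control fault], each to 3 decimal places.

Under noisy-OR, P(telemetry dropout | causes) = 1 − (1−0.08)·∏(1−qᵢ) over the active causes.
P(telemetry dropout) = 0.08×0.98×0.56 + 0.6228×0.98×0.44 + 0.6596×0.02×0.56 + 0.860436×0.02×0.44 = 0.043904 + 0.268551 + 0.007388 + 0.007572 = 0.327415
Restricting to configurations with ground-station outage present: 0.007388 + 0.007572 = 0.014960.
So P(ground-station outage | telemetry dropout) = 0.014960/0.327415 ≈ 0.046.

Now condition on the additional information:
P(telemetry dropout | attitude-control fault) = 0.6228×0.98 + 0.860436×0.02 = 0.610344 + 0.017209 = 0.627553
Restricting to configurations with ground-station outage present: 0.860436×0.02 = 0.017209.
Hence the posterior is 0.017209/0.627553 ≈ 0.027.
— attitude-control fault explains away the evidence for ground-station outage.

Pr[ground-station outage | telemetry dropout] ≈ 0.046; Pr[ground-station outage | telemetry dropout, attitude-control fault] ≈ 0.027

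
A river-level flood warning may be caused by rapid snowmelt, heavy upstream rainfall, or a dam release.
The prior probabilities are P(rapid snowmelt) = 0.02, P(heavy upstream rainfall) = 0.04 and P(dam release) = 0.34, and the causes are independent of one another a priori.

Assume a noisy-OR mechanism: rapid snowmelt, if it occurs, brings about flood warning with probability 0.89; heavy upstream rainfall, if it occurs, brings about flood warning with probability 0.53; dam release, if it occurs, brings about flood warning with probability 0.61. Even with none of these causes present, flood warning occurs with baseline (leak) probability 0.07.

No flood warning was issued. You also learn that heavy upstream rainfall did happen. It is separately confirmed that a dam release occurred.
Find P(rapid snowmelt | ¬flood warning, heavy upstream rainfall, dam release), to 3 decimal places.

P(rapid snowmelt | ¬flood warning, heavy upstream rainfall, dam release) ≈ 0.002

Under noisy-OR, P(flood warning | causes) = 1 − (1−0.07)·∏(1−qᵢ) over the active causes.
P(¬flood warning | heavy upstream rainfall, dam release) = 0.170469·0.98 + 0.018752·0.02 = 0.167060 + 0.000375 = 0.167435
Of this, 0.000375 comes from 0.018752·0.02 (the rapid snowmelt=true cases).
Hence the posterior is 0.000375/0.167435 ≈ 0.002.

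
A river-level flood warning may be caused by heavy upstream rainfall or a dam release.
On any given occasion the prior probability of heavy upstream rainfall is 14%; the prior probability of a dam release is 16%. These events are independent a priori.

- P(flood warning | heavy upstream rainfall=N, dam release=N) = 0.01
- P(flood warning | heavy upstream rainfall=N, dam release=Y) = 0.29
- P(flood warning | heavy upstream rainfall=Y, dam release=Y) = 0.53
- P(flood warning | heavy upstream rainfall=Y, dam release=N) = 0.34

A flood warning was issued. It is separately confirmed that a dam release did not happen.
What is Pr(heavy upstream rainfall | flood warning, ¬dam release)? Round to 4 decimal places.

Pr(heavy upstream rainfall | flood warning, ¬dam release) ≈ 0.8470

Sum P(flood warning|·) weighted by the priors over both values of heavy upstream rainfall:
  P(flood warning | ¬dam release) = 0.01*0.86 + 0.34*0.14
        = 0.008600 + 0.047600 = 0.056200
The terms with heavy upstream rainfall present sum to 0.047600, so
  P(heavy upstream rainfall | flood warning, ¬dam release) = 0.047600 / 0.056200 ≈ 0.8470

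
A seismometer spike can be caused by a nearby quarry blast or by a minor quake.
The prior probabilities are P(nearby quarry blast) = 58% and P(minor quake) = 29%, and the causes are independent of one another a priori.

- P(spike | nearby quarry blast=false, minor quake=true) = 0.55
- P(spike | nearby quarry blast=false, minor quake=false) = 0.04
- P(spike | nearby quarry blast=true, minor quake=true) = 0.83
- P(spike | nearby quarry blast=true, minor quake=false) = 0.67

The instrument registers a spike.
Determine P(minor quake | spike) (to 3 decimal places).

P(minor quake | spike) ≈ 0.418

Numerator (weight on configurations with minor quake): 0.066990 + 0.139606 = 0.206596
Normalizer over all consistent configurations: 0.04*0.42*0.71 + 0.55*0.42*0.29 + 0.67*0.58*0.71 + 0.83*0.58*0.29 = 0.494430
Posterior = 0.206596 / 0.494430 ≈ 0.418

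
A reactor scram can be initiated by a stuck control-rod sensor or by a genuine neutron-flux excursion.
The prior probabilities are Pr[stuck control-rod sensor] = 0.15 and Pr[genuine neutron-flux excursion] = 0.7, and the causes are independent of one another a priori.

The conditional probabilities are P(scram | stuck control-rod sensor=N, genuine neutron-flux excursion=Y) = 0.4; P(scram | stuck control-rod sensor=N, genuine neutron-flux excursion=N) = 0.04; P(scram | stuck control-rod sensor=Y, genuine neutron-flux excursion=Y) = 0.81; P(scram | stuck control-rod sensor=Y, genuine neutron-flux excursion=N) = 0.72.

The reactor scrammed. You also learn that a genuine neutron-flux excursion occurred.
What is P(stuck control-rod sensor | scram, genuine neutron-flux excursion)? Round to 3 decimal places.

P(stuck control-rod sensor | scram, genuine neutron-flux excursion) ≈ 0.263

Numerator (weight on configurations with stuck control-rod sensor): 0.81*0.15 = 0.121500
The normalizing constant is 0.4*0.85 + 0.81*0.15 = 0.461500
Posterior = 0.121500 / 0.461500 ≈ 0.263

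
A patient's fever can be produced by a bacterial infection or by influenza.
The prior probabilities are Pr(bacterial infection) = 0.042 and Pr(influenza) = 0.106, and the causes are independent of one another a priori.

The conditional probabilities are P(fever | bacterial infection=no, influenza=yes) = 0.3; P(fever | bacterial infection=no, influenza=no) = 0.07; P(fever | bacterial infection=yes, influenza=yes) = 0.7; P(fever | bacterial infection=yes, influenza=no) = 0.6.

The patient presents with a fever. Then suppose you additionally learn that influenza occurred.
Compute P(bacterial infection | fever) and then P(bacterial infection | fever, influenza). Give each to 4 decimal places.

By total probability over the 4 (bacterial infection, influenza) configurations:
  P(fever) = 0.07·0.958·0.894 + 0.3·0.958·0.106 + 0.6·0.042·0.894 + 0.7·0.042·0.106
        = 0.059952 + 0.030464 + 0.022529 + 0.003116 = 0.116061
Keeping only the bacterial infection-present terms gives 0.025645, so
  P(bacterial infection | fever) = 0.025645 / 0.116061 ≈ 0.2210

Now also conditioning on influenza=true:
P(fever | influenza) = 0.3*0.958 + 0.7*0.042 = 0.287400 + 0.029400 = 0.316800
The bacterial infection-present share is 0.7*0.042 = 0.029400.
Hence the posterior is 0.029400/0.316800 ≈ 0.0928.
The drop from 0.2210 to 0.0928 is the explaining-away (discounting) effect.

P(bacterial infection | fever) ≈ 0.2210; P(bacterial infection | fever, influenza) ≈ 0.0928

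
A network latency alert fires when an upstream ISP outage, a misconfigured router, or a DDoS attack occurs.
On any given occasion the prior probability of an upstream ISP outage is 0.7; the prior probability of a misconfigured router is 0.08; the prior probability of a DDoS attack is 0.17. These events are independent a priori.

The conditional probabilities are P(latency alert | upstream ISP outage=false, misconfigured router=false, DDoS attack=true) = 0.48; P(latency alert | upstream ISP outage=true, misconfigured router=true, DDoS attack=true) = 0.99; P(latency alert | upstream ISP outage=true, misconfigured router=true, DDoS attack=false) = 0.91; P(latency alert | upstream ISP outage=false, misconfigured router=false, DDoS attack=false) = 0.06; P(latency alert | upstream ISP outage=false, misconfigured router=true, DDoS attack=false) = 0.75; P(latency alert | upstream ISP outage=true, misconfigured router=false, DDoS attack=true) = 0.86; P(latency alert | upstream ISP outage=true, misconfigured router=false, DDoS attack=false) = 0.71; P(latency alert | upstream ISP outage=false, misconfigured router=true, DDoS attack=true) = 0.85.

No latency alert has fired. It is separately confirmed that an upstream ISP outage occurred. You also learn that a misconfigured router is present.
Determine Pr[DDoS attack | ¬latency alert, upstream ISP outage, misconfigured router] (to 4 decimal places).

Pr[DDoS attack | ¬latency alert, upstream ISP outage, misconfigured router] ≈ 0.0223

P(¬latency alert | upstream ISP outage, misconfigured router) = 0.09·0.83 + 0.01·0.17 = 0.074700 + 0.001700 = 0.076400
Restricting to configurations with DDoS attack present: 0.01·0.17 = 0.001700.
So P(DDoS attack | ¬latency alert, upstream ISP outage, misconfigured router) = 0.001700/0.076400 ≈ 0.0223.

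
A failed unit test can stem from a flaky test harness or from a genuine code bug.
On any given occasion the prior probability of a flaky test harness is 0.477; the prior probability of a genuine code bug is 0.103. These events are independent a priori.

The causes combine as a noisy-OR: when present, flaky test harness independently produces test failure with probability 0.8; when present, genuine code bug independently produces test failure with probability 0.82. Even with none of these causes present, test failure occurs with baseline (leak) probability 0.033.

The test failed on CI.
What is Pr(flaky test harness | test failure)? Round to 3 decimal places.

Pr(flaky test harness | test failure) ≈ 0.867

Under noisy-OR, P(test failure | causes) = 1 − (1−0.033)·∏(1−qᵢ) over the active causes.
For the numerator, keep only flaky test harness=true terms: 0.345119 + 0.047421 = 0.392540
Denominator P(test failure): 0.033×0.523×0.897 + 0.82594×0.523×0.103 + 0.8066×0.477×0.897 + 0.965188×0.477×0.103 = 0.452514
P(flaky test harness | test failure) = 0.392540/0.452514 ≈ 0.867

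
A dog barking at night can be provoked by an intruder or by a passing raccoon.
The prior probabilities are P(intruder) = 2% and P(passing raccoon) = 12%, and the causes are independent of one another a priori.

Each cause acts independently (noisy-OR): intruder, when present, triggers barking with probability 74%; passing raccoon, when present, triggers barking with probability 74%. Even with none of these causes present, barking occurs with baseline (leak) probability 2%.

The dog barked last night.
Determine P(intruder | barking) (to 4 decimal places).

P(intruder | barking) ≈ 0.1277

Under noisy-OR, P(barking | causes) = 1 − (1−0.02)·∏(1−qᵢ) over the active causes.
Sum P(barking|·) weighted by the priors over the 4 (intruder, passing raccoon) configurations:
  P(barking) = 0.02·0.98·0.88 + 0.7452·0.98·0.12 + 0.7452·0.02·0.88 + 0.933752·0.02·0.12
        = 0.017248 + 0.087636 + 0.013116 + 0.002241 = 0.120241
Configurations with intruder contribute 0.015357, so
  P(intruder | barking) = 0.015357 / 0.120241 ≈ 0.1277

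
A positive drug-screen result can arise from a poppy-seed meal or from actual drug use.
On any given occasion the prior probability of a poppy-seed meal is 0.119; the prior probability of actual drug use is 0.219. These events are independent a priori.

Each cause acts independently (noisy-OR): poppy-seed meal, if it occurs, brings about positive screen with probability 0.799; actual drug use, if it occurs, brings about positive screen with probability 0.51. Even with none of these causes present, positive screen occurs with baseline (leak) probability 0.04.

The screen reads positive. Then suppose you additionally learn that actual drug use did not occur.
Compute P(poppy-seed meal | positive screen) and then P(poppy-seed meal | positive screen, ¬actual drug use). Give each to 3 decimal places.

Under noisy-OR, P(positive screen | causes) = 1 − (1−0.04)·∏(1−qᵢ) over the active causes.
P(positive screen) = 0.04*0.881*0.781 + 0.5296*0.881*0.219 + 0.80704*0.119*0.781 + 0.90545*0.119*0.219 = 0.027522 + 0.102180 + 0.075005 + 0.023597 = 0.228304
Restricting to configurations with poppy-seed meal present: 0.075005 + 0.023597 = 0.098602.
Hence the posterior is 0.098602/0.228304 ≈ 0.432.

Now also conditioning on actual drug use≠true:
P(positive screen | ¬actual drug use) = 0.04*0.881 + 0.80704*0.119 = 0.035240 + 0.096038 = 0.131278
Restricting to configurations with poppy-seed meal present: 0.80704*0.119 = 0.096038.
P(poppy-seed meal | positive screen, ¬actual drug use) = 0.096038 / 0.131278 ≈ 0.732

P(poppy-seed meal | positive screen) ≈ 0.432; P(poppy-seed meal | positive screen, ¬actual drug use) ≈ 0.732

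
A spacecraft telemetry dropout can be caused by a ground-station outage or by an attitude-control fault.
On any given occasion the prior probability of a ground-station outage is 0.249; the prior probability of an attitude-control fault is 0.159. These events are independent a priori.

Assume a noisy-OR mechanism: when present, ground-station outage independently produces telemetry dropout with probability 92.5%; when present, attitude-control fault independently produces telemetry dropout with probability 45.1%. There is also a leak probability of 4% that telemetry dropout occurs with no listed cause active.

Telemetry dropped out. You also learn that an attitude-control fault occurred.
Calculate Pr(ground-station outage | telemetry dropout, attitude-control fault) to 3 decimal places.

Under noisy-OR, P(telemetry dropout | causes) = 1 − (1−0.04)·∏(1−qᵢ) over the active causes.
P(telemetry dropout | attitude-control fault) = 0.47296×0.751 + 0.960472×0.249 = 0.355193 + 0.239158 = 0.594351
The ground-station outage-present share is 0.960472×0.249 = 0.239158.
Hence the posterior is 0.239158/0.594351 ≈ 0.402.

Pr(ground-station outage | telemetry dropout, attitude-control fault) ≈ 0.402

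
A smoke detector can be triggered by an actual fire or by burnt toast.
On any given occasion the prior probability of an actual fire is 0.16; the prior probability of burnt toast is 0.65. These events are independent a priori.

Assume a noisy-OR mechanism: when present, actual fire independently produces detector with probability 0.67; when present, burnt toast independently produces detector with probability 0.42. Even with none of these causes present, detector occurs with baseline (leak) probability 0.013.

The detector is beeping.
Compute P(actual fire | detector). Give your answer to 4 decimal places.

P(actual fire | detector) ≈ 0.3398

Under noisy-OR, P(detector | causes) = 1 − (1−0.013)·∏(1−qᵢ) over the active causes.
P(detector) = 0.013·0.84·0.35 + 0.42754·0.84·0.65 + 0.67429·0.16·0.35 + 0.811088·0.16·0.65 = 0.003822 + 0.233437 + 0.037760 + 0.084353 = 0.359372
Restricting to configurations with actual fire present: 0.037760 + 0.084353 = 0.122113.
Hence the posterior is 0.122113/0.359372 ≈ 0.3398.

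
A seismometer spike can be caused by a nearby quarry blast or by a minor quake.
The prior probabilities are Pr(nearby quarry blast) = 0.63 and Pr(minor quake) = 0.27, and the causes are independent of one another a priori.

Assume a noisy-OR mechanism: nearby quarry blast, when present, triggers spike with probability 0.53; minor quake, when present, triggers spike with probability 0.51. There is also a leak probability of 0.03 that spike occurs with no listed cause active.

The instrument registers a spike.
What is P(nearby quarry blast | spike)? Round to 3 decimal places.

Under noisy-OR, P(spike | causes) = 1 − (1−0.03)·∏(1−qᵢ) over the active causes.
P(spike) = 0.03×0.37×0.73 + 0.5247×0.37×0.27 + 0.5441×0.63×0.73 + 0.776609×0.63×0.27 = 0.008103 + 0.052418 + 0.250232 + 0.132101 = 0.442854
Of this, 0.382333 comes from 0.250232 + 0.132101 (the nearby quarry blast=true cases).
P(nearby quarry blast | spike) = 0.382333 / 0.442854 ≈ 0.863

P(nearby quarry blast | spike) ≈ 0.863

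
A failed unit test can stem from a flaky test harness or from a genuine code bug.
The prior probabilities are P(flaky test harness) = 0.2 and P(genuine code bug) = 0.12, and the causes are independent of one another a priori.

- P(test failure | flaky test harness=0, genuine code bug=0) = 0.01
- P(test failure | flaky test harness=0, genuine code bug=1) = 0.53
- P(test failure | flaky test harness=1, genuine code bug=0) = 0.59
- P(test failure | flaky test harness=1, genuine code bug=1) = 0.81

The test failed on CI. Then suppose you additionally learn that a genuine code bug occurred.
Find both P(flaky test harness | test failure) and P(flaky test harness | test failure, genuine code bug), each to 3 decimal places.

P(flaky test harness | test failure) ≈ 0.680; P(flaky test harness | test failure, genuine code bug) ≈ 0.276

Sum P(test failure|·) weighted by the priors over the 4 (flaky test harness, genuine code bug) configurations:
  P(test failure) = 0.01×0.8×0.88 + 0.53×0.8×0.12 + 0.59×0.2×0.88 + 0.81×0.2×0.12
        = 0.007040 + 0.050880 + 0.103840 + 0.019440 = 0.181200
Keeping only the flaky test harness-present terms gives 0.123280, so
  P(flaky test harness | test failure) = 0.123280 / 0.181200 ≈ 0.680

With the extra evidence:
Numerator (weight on configurations with flaky test harness): 0.81×0.2 = 0.162000
The normalizing constant is 0.53×0.8 + 0.81×0.2 = 0.586000
Posterior = 0.162000 / 0.586000 ≈ 0.276
This is intercausal reasoning (explaining away): once genuine code bug accounts for the test failure, flaky test harness becomes less likely.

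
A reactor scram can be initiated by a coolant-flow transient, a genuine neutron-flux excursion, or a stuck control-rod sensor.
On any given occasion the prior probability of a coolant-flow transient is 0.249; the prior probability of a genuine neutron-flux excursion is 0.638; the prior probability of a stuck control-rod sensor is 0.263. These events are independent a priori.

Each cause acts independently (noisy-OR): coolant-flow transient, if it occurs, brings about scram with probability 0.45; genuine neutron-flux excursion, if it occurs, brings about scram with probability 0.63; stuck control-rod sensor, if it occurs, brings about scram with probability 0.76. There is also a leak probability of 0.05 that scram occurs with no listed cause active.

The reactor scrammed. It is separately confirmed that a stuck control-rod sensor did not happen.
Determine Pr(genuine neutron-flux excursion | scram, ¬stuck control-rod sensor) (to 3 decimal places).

Under noisy-OR, P(scram | causes) = 1 − (1−0.05)·∏(1−qᵢ) over the active causes.
Numerator (weight on configurations with genuine neutron-flux excursion): 0.310721 + 0.128150 = 0.438871
The normalizing constant is 0.05*0.751*0.362 + 0.6485*0.751*0.638 + 0.4775*0.249*0.362 + 0.806675*0.249*0.638 = 0.495505
Posterior = 0.438871 / 0.495505 ≈ 0.886

Pr(genuine neutron-flux excursion | scram, ¬stuck control-rod sensor) ≈ 0.886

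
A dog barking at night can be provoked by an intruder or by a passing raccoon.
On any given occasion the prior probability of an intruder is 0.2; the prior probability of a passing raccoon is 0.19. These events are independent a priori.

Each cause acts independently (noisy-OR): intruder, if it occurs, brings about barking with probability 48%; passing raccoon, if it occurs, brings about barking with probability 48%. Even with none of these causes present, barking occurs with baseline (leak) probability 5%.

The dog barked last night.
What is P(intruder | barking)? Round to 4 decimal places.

Under noisy-OR, P(barking | causes) = 1 − (1−0.05)·∏(1−qᵢ) over the active causes.
P(barking) = 0.05*0.8*0.81 + 0.506*0.8*0.19 + 0.506*0.2*0.81 + 0.74312*0.2*0.19 = 0.032400 + 0.076912 + 0.081972 + 0.028239 = 0.219523
Restricting to configurations with intruder present: 0.081972 + 0.028239 = 0.110211.
So P(intruder | barking) = 0.110211/0.219523 ≈ 0.5020.

P(intruder | barking) ≈ 0.5020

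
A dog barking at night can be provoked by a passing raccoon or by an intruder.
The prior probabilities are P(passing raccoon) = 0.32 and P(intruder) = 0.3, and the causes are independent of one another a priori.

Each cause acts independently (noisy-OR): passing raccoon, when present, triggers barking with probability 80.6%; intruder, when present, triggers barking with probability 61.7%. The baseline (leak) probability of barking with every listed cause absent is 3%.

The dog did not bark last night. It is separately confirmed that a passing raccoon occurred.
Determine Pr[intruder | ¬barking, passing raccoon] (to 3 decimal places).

Pr[intruder | ¬barking, passing raccoon] ≈ 0.141

Under noisy-OR, P(barking | causes) = 1 − (1−0.03)·∏(1−qᵢ) over the active causes.
By total probability over both values of intruder:
  P(¬barking | passing raccoon) = 0.18818·0.7 + 0.072073·0.3
        = 0.131726 + 0.021622 = 0.153348
Keeping only the intruder-present terms gives 0.021622, so
  P(intruder | ¬barking, passing raccoon) = 0.021622 / 0.153348 ≈ 0.141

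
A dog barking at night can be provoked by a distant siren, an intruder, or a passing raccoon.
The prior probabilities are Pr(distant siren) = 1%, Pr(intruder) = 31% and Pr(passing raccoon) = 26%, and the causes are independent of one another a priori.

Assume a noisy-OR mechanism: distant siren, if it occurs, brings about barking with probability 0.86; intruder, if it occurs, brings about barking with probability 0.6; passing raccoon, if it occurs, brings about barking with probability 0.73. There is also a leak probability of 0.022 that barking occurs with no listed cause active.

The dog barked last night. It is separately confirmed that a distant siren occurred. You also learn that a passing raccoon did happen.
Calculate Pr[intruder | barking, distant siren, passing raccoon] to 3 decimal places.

Under noisy-OR, P(barking | causes) = 1 − (1−0.022)·∏(1−qᵢ) over the active causes.
P(barking | distant siren, passing raccoon) = 0.963032·0.69 + 0.985213·0.31 = 0.664492 + 0.305416 = 0.969908
Of this, 0.305416 comes from 0.985213·0.31 (the intruder=true cases).
So P(intruder | barking, distant siren, passing raccoon) = 0.305416/0.969908 ≈ 0.315.

Pr[intruder | barking, distant siren, passing raccoon] ≈ 0.315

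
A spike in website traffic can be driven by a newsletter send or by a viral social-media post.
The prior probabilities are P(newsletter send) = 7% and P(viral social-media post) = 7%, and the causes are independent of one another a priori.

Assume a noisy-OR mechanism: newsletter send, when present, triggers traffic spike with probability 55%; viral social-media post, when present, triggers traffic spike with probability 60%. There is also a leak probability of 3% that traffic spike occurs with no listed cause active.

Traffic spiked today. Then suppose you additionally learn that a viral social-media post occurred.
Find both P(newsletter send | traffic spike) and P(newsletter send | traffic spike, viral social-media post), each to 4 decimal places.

P(newsletter send | traffic spike) ≈ 0.3824; P(newsletter send | traffic spike, viral social-media post) ≈ 0.0922

Under noisy-OR, P(traffic spike | causes) = 1 − (1−0.03)·∏(1−qᵢ) over the active causes.
P(traffic spike) = 0.03*0.93*0.93 + 0.612*0.93*0.07 + 0.5635*0.07*0.93 + 0.8254*0.07*0.07 = 0.025947 + 0.039841 + 0.036684 + 0.004044 = 0.106516
Of this, 0.040728 comes from 0.036684 + 0.004044 (the newsletter send=true cases).
So P(newsletter send | traffic spike) = 0.040728/0.106516 ≈ 0.3824.

With the extra evidence:
By total probability over both values of newsletter send:
  P(traffic spike | viral social-media post) = 0.612*0.93 + 0.8254*0.07
        = 0.569160 + 0.057778 = 0.626938
Keeping only the newsletter send-present terms gives 0.057778, so
  P(newsletter send | traffic spike, viral social-media post) = 0.057778 / 0.626938 ≈ 0.0922
— viral social-media post explains away the evidence for newsletter send.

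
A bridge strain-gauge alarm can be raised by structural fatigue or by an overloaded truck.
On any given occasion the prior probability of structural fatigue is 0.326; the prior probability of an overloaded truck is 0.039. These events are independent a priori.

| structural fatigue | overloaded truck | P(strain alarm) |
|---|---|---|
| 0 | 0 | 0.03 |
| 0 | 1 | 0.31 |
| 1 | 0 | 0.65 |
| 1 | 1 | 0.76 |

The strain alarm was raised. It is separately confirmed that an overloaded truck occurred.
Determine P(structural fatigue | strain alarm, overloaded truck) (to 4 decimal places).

Enumerate both values of structural fatigue and weight by the priors:
  P(strain alarm | overloaded truck) = 0.31*0.674 + 0.76*0.326
        = 0.208940 + 0.247760 = 0.456700
Configurations with structural fatigue contribute 0.247760, so
  P(structural fatigue | strain alarm, overloaded truck) = 0.247760 / 0.456700 ≈ 0.5425

P(structural fatigue | strain alarm, overloaded truck) ≈ 0.5425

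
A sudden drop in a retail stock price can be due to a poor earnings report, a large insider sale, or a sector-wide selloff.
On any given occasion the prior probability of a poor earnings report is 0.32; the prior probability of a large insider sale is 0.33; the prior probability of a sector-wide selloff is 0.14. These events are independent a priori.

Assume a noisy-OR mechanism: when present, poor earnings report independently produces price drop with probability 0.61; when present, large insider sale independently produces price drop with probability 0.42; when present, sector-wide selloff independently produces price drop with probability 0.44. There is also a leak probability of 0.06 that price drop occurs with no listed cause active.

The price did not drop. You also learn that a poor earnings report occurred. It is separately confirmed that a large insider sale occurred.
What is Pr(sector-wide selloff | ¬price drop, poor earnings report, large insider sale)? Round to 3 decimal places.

Under noisy-OR, P(price drop | causes) = 1 − (1−0.06)·∏(1−qᵢ) over the active causes.
By total probability over both values of sector-wide selloff:
  P(¬price drop | poor earnings report, large insider sale) = 0.212628*0.86 + 0.119072*0.14
        = 0.182860 + 0.016670 = 0.199530
Configurations with sector-wide selloff contribute 0.016670, so
  P(sector-wide selloff | ¬price drop, poor earnings report, large insider sale) = 0.016670 / 0.199530 ≈ 0.084

Pr(sector-wide selloff | ¬price drop, poor earnings report, large insider sale) ≈ 0.084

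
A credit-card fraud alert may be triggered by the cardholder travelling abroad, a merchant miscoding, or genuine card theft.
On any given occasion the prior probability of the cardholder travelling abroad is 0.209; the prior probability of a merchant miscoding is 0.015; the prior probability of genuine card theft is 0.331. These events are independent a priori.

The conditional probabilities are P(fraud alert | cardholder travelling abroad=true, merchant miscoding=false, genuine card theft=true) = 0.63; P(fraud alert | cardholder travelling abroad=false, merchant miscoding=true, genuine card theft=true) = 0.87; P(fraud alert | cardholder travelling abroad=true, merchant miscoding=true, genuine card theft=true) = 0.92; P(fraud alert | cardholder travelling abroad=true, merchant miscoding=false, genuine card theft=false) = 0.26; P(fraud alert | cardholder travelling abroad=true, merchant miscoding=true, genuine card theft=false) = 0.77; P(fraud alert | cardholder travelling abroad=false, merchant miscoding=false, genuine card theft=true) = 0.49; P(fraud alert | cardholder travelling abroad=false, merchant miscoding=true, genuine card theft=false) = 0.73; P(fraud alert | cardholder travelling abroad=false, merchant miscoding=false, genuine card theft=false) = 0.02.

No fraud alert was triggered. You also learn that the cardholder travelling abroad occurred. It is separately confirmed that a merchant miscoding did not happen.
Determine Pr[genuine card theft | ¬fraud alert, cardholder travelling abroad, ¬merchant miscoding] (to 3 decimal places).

Pr[genuine card theft | ¬fraud alert, cardholder travelling abroad, ¬merchant miscoding] ≈ 0.198

For the numerator, keep only genuine card theft=true terms: 0.37·0.331 = 0.122470
Normalizer over all consistent configurations: 0.74·0.669 + 0.37·0.331 = 0.617530
Posterior = 0.122470 / 0.617530 ≈ 0.198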